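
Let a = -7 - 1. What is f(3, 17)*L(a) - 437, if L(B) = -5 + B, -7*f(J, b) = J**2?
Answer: -2942/7 ≈ -420.29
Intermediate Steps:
f(J, b) = -J**2/7
a = -8
f(3, 17)*L(a) - 437 = (-1/7*3**2)*(-5 - 8) - 437 = -1/7*9*(-13) - 437 = -9/7*(-13) - 437 = 117/7 - 437 = -2942/7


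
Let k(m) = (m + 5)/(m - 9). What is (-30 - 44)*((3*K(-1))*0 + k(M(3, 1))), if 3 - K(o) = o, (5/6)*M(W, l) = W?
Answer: 3182/27 ≈ 117.85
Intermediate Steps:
M(W, l) = 6*W/5
K(o) = 3 - o
k(m) = (5 + m)/(-9 + m)
(-30 - 44)*((3*K(-1))*0 + k(M(3, 1))) = (-30 - 44)*((3*(3 - 1*(-1)))*0 + (5 + (6/5)*3)/(-9 + (6/5)*3)) = -74*((3*(3 + 1))*0 + (5 + 18/5)/(-9 + 18/5)) = -74*((3*4)*0 + (43/5)/(-27/5)) = -74*(12*0 - 5/27*43/5) = -74*(0 - 43/27) = -74*(-43/27) = 3182/27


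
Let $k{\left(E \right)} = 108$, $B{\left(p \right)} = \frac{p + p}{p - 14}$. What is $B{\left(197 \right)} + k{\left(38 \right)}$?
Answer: $\frac{20158}{183} \approx 110.15$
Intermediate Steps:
$B{\left(p \right)} = \frac{2 p}{-14 + p}$
$B{\left(197 \right)} + k{\left(38 \right)} = 2 \cdot 197 \frac{1}{-14 + 197} + 108 = 2 \cdot 197 \cdot \frac{1}{183} + 108 = \frac{394}{183} + 108 = \frac{20158}{183}$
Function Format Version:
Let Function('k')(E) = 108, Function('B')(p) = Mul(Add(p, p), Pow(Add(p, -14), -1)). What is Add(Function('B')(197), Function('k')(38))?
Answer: Rational(20158, 183) ≈ 110.15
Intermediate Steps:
Function('B')(p) = Mul(2, p, Pow(Add(-14, p), -1)) (Function('B')(p) = Mul(Mul(2, p), Pow(Add(-14, p), -1)) = Mul(2, p, Pow(Add(-14, p), -1)))
Add(Function('B')(197), Function('k')(38)) = Add(Mul(2, 197, Pow(Add(-14, 197), -1)), 108) = Add(Mul(2, 197, Pow(183, -1)), 108) = Add(Mul(2, 197, Rational(1, 183)), 108) = Add(Rational(394, 183), 108) = Rational(20158, 183)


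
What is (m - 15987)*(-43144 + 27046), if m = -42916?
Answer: 948220494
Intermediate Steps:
(m - 15987)*(-43144 + 27046) = (-42916 - 15987)*(-43144 + 27046) = -58903*(-16098) = 948220494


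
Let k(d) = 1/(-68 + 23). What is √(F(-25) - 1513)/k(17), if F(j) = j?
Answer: -45*I*√1538 ≈ -1764.8*I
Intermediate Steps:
k(d) = -1/45 (k(d) = 1/(-45) = -1/45)
√(F(-25) - 1513)/k(17) = √(-25 - 1513)/(-1/45) = √(-1538)*(-45) = (I*√1538)*(-45) = -45*I*√1538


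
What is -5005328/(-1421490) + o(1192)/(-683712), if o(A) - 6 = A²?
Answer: 116870860103/80990814240 ≈ 1.4430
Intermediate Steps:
o(A) = 6 + A²
-5005328/(-1421490) + o(1192)/(-683712) = -5005328/(-1421490) + (6 + 1192²)/(-683712) = -5005328*(-1/1421490) + (6 + 1420864)*(-1/683712) = 2502664/710745 + 1420870*(-1/683712) = 2502664/710745 - 710435/341856 = 116870860103/80990814240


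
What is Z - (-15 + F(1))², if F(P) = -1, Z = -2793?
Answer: -3049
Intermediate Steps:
Z - (-15 + F(1))² = -2793 - (-15 - 1)² = -2793 - 1*(-16)² = -2793 - 1*256 = -2793 - 256 = -3049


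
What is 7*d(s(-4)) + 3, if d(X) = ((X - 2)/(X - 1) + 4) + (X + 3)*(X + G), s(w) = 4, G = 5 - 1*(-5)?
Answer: 2165/3 ≈ 721.67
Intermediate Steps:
G = 10 (G = 5 + 5 = 10)
d(X) = 4 + (-2 + X)/(-1 + X) + (3 + X)*(10 + X) (d(X) = ((X - 2)/(X - 1) + 4) + (X + 3)*(X + 10) = ((-2 + X)/(-1 + X) + 4) + (3 + X)*(10 + X) = (4 + (-2 + X)/(-1 + X)) + (3 + X)*(10 + X) = 4 + (-2 + X)/(-1 + X) + (3 + X)*(10 + X))
7*d(s(-4)) + 3 = 7*((-36 + 4³ + 12*4² + 22*4)/(-1 + 4)) + 3 = 7*((-36 + 64 + 12*16 + 88)/3) + 3 = 7*((-36 + 64 + 192 + 88)/3) + 3 = 7*((⅓)*308) + 3 = 7*(308/3) + 3 = 2156/3 + 3 = 2165/3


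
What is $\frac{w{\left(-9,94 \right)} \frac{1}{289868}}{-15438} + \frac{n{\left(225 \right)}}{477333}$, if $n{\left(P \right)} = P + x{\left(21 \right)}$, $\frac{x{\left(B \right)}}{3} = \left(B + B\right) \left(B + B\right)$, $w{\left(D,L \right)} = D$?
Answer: $\frac{11016725125}{953171205192} \approx 0.011558$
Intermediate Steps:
$x{\left(B \right)} = 12 B^{2}$ ($x{\left(B \right)} = 3 \left(B + B\right) \left(B + B\right) = 3 \cdot 2 B 2 B = 3 \cdot 4 B^{2} = 12 B^{2}$)
$n{\left(P \right)} = 5292 + P$ ($n{\left(P \right)} = P + 12 \cdot 21^{2} = P + 12 \cdot 441 = P + 5292 = 5292 + P$)
$\frac{w{\left(-9,94 \right)} \frac{1}{289868}}{-15438} + \frac{n{\left(225 \right)}}{477333} = \frac{\left(-9\right) \frac{1}{289868}}{-15438} + \frac{5292 + 225}{477333} = \left(-9\right) \frac{1}{289868} \left(- \frac{1}{15438}\right) + 5517 \cdot \frac{1}{477333} = \left(- \frac{9}{289868}\right) \left(- \frac{1}{15438}\right) + \frac{613}{53037} = \frac{3}{1491660728} + \frac{613}{53037} = \frac{11016725125}{953171205192}$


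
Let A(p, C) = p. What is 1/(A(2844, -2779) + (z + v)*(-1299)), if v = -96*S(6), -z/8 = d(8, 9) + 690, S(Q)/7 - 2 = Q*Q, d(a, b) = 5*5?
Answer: 1/40604388 ≈ 2.4628e-8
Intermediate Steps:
d(a, b) = 25
S(Q) = 14 + 7*Q**2 (S(Q) = 14 + 7*(Q*Q) = 14 + 7*Q**2)
z = -5720 (z = -8*(25 + 690) = -8*715 = -5720)
v = -25536 (v = -96*(14 + 7*6**2) = -96*(14 + 7*36) = -96*(14 + 252) = -96*266 = -25536)
1/(A(2844, -2779) + (z + v)*(-1299)) = 1/(2844 + (-5720 - 25536)*(-1299)) = 1/(2844 - 31256*(-1299)) = 1/(2844 + 40601544) = 1/40604388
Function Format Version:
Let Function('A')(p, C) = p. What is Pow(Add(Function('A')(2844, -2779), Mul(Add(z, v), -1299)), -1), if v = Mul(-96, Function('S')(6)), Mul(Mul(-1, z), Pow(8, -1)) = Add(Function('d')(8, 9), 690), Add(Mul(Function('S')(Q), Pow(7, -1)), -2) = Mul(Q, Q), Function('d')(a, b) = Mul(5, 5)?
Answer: Rational(1, 40604388) ≈ 2.4628e-8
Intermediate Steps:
Function('d')(a, b) = 25
Function('S')(Q) = Add(14, Mul(7, Pow(Q, 2))) (Function('S')(Q) = Add(14, Mul(7, Mul(Q, Q))) = Add(14, Mul(7, Pow(Q, 2))))
z = -5720 (z = Mul(-8, Add(25, 690)) = Mul(-8, 715) = -5720)
v = -25536 (v = Mul(-96, Add(14, Mul(7, Pow(6, 2)))) = Mul(-96, Add(14, Mul(7, 36))) = Mul(-96, Add(14, 252)) = Mul(-96, 266) = -25536)
Pow(Add(Function('A')(2844, -2779), Mul(Add(z, v), -1299)), -1) = Pow(Add(2844, Mul(Add(-5720, -25536), -1299)), -1) = Pow(Add(2844, Mul(-31256, -1299)), -1) = Pow(Add(2844, 40601544), -1) = Pow(40604388, -1) = Rational(1, 40604388)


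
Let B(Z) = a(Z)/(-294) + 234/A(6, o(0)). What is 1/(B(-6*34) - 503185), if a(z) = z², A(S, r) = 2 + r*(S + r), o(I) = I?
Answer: -49/24657268 ≈ -1.9872e-6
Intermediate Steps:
B(Z) = 117 - Z²/294 (B(Z) = Z²/(-294) + 234/(2 + 0² + 6*0) = Z²*(-1/294) + 234/(2 + 0 + 0) = -Z²/294 + 234/2 = -Z²/294 + 234*(½) = -Z²/294 + 117 = 117 - Z²/294)
1/(B(-6*34) - 503185) = 1/((117 - (-6*34)²/294) - 503185) = 1/((117 - 1/294*(-204)²) - 503185) = 1/((117 - 1/294*41616) - 503185) = 1/((117 - 6936/49) - 503185) = 1/(-1203/49 - 503185) = 1/(-24657268/49) = -49/24657268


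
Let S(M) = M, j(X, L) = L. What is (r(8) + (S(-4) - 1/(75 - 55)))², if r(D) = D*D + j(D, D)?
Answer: 1846881/400 ≈ 4617.2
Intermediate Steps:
r(D) = D + D² (r(D) = D*D + D = D² + D = D + D²)
(r(8) + (S(-4) - 1/(75 - 55)))² = (8*(1 + 8) + (-4 - 1/(75 - 55)))² = (8*9 + (-4 - 1/20))² = (72 + (-4 - 1*1/20))² = (72 + (-4 - 1/20))² = (72 - 81/20)² = (1359/20)² = 1846881/400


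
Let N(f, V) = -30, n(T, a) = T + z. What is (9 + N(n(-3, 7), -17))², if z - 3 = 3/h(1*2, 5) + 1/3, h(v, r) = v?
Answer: 441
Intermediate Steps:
z = 29/6 (z = 3 + (3/((1*2)) + 1/3) = 3 + (3/2 + 1*(⅓)) = 3 + (3*(½) + ⅓) = 3 + (3/2 + ⅓) = 3 + 11/6 = 29/6 ≈ 4.8333)
n(T, a) = 29/6 + T (n(T, a) = T + 29/6 = 29/6 + T)
(9 + N(n(-3, 7), -17))² = (9 - 30)² = (-21)² = 441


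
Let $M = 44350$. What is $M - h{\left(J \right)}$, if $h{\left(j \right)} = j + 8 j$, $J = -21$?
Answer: $44539$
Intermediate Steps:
$h{\left(j \right)} = 9 j$
$M - h{\left(J \right)} = 44350 - 9 \left(-21\right) = 44350 - -189 = 44350 + 189 = 44539$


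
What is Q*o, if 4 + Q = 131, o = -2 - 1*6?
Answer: -1016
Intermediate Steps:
o = -8 (o = -2 - 6 = -8)
Q = 127 (Q = -4 + 131 = 127)
Q*o = 127*(-8) = -1016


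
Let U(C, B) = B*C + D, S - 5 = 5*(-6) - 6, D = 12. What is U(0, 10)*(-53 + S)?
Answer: -1008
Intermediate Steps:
S = -31 (S = 5 + (5*(-6) - 6) = 5 + (-30 - 6) = 5 - 36 = -31)
U(C, B) = 12 + B*C (U(C, B) = B*C + 12 = 12 + B*C)
U(0, 10)*(-53 + S) = (12 + 10*0)*(-53 - 31) = (12 + 0)*(-84) = 12*(-84) = -1008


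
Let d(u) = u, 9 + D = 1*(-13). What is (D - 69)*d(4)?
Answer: -364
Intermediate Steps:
D = -22 (D = -9 + 1*(-13) = -9 - 13 = -22)
(D - 69)*d(4) = (-22 - 69)*4 = -91*4 = -364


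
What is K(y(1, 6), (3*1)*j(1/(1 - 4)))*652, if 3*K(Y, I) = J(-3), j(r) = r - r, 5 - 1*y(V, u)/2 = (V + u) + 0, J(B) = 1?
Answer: 652/3 ≈ 217.33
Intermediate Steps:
y(V, u) = 10 - 2*V - 2*u (y(V, u) = 10 - 2*((V + u) + 0) = 10 - 2*(V + u) = 10 + (-2*V - 2*u) = 10 - 2*V - 2*u)
j(r) = 0
K(Y, I) = ⅓ (K(Y, I) = (⅓)*1 = ⅓)
K(y(1, 6), (3*1)*j(1/(1 - 4)))*652 = (⅓)*652 = 652/3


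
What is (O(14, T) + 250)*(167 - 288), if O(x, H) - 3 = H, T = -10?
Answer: -29403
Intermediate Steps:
O(x, H) = 3 + H
(O(14, T) + 250)*(167 - 288) = ((3 - 10) + 250)*(167 - 288) = (-7 + 250)*(-121) = 243*(-121) = -29403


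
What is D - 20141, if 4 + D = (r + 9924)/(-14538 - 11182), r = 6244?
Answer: -64768196/3215 ≈ -20146.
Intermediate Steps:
D = -14881/3215 (D = -4 + (6244 + 9924)/(-14538 - 11182) = -4 + 16168/(-25720) = -4 + 16168*(-1/25720) = -4 - 2021/3215 = -14881/3215 ≈ -4.6286)
D - 20141 = -14881/3215 - 20141 = -64768196/3215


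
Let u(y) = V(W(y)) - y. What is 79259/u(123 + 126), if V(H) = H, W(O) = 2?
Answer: -79259/247 ≈ -320.89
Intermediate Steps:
u(y) = 2 - y
79259/u(123 + 126) = 79259/(2 - (123 + 126)) = 79259/(2 - 1*249) = 79259/(2 - 249) = 79259/(-247) = 79259*(-1/247) = -79259/247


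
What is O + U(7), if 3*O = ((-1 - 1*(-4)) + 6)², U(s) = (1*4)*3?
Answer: 39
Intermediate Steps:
U(s) = 12 (U(s) = 4*3 = 12)
O = 27 (O = ((-1 - 1*(-4)) + 6)²/3 = ((-1 + 4) + 6)²/3 = (3 + 6)²/3 = (⅓)*9² = (⅓)*81 = 27)
O + U(7) = 27 + 12 = 39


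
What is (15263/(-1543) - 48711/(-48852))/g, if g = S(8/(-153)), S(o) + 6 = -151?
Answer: 223489001/3944815284 ≈ 0.056654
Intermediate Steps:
S(o) = -157 (S(o) = -6 - 151 = -157)
g = -157
(15263/(-1543) - 48711/(-48852))/g = (15263/(-1543) - 48711/(-48852))/(-157) = (15263*(-1/1543) - 48711*(-1/48852))*(-1/157) = (-15263/1543 + 16237/16284)*(-1/157) = -223489001/25126212*(-1/157) = 223489001/3944815284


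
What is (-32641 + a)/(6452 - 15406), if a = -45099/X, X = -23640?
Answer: 257196047/70557520 ≈ 3.6452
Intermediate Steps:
a = 15033/7880 (a = -45099/(-23640) = -45099*(-1/23640) = 15033/7880 ≈ 1.9077)
(-32641 + a)/(6452 - 15406) = (-32641 + 15033/7880)/(6452 - 15406) = -257196047/7880/(-8954) = -257196047/7880*(-1/8954) = 257196047/70557520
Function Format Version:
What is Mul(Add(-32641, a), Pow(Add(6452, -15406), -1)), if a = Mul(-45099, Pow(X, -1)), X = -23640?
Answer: Rational(257196047, 70557520) ≈ 3.6452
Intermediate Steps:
a = Rational(15033, 7880) (a = Mul(-45099, Pow(-23640, -1)) = Mul(-45099, Rational(-1, 23640)) = Rational(15033, 7880) ≈ 1.9077)
Mul(Add(-32641, a), Pow(Add(6452, -15406), -1)) = Mul(Add(-32641, Rational(15033, 7880)), Pow(Add(6452, -15406), -1)) = Mul(Rational(-257196047, 7880), Pow(-8954, -1)) = Mul(Rational(-257196047, 7880), Rational(-1, 8954)) = Rational(257196047, 70557520)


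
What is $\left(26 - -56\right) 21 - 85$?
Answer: $1637$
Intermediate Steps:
$\left(26 - -56\right) 21 - 85 = \left(26 + 56\right) 21 - 85 = 82 \cdot 21 - 85 = 1722 - 85 = 1637$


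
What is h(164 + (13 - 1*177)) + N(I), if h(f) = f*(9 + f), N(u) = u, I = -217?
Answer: -217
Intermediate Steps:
h(164 + (13 - 1*177)) + N(I) = (164 + (13 - 1*177))*(9 + (164 + (13 - 1*177))) - 217 = (164 + (13 - 177))*(9 + (164 + (13 - 177))) - 217 = (164 - 164)*(9 + (164 - 164)) - 217 = 0*(9 + 0) - 217 = 0*9 - 217 = 0 - 217 = -217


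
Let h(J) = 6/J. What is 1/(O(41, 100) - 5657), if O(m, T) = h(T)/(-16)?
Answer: -800/4525603 ≈ -0.00017677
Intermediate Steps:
O(m, T) = -3/(8*T) (O(m, T) = (6/T)/(-16) = (6/T)*(-1/16) = -3/(8*T))
1/(O(41, 100) - 5657) = 1/(-3/8/100 - 5657) = 1/(-3/8*1/100 - 5657) = 1/(-3/800 - 5657) = 1/(-4525603/800) = -800/4525603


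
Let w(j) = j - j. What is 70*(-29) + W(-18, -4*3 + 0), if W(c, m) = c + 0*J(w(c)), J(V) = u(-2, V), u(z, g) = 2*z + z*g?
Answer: -2048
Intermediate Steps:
w(j) = 0
u(z, g) = 2*z + g*z
J(V) = -4 - 2*V (J(V) = -2*(2 + V) = -4 - 2*V)
W(c, m) = c (W(c, m) = c + 0*(-4 - 2*0) = c + 0*(-4 + 0) = c + 0*(-4) = c + 0 = c)
70*(-29) + W(-18, -4*3 + 0) = 70*(-29) - 18 = -2030 - 18 = -2048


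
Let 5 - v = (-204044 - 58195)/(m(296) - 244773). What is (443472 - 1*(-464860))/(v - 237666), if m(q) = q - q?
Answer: -18527929053/4847771516 ≈ -3.8219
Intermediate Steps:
m(q) = 0
v = 320542/81591 (v = 5 - (-204044 - 58195)/(0 - 244773) = 5 - (-262239)/(-244773) = 5 - (-262239)*(-1)/244773 = 5 - 1*87413/81591 = 5 - 87413/81591 = 320542/81591 ≈ 3.9286)
(443472 - 1*(-464860))/(v - 237666) = (443472 - 1*(-464860))/(320542/81591 - 237666) = (443472 + 464860)/(-19391086064/81591) = 908332*(-81591/19391086064) = -18527929053/4847771516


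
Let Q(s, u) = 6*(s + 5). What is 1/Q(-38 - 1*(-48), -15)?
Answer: 1/90 ≈ 0.011111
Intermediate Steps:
Q(s, u) = 30 + 6*s (Q(s, u) = 6*(5 + s) = 30 + 6*s)
1/Q(-38 - 1*(-48), -15) = 1/(30 + 6*(-38 - 1*(-48))) = 1/(30 + 6*(-38 + 48)) = 1/(30 + 6*10) = 1/(30 + 60) = 1/90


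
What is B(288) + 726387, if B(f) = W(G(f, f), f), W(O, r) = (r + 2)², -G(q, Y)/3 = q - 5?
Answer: 810487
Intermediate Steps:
G(q, Y) = 15 - 3*q (G(q, Y) = -3*(q - 5) = -3*(-5 + q) = 15 - 3*q)
W(O, r) = (2 + r)²
B(f) = (2 + f)²
B(288) + 726387 = (2 + 288)² + 726387 = 290² + 726387 = 84100 + 726387 = 810487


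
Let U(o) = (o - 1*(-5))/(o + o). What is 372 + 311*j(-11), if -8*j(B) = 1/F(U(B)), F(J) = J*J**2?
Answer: -333589/216 ≈ -1544.4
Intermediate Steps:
U(o) = (5 + o)/(2*o) (U(o) = (o + 5)/((2*o)) = (5 + o)*(1/(2*o)) = (5 + o)/(2*o))
F(J) = J**3
j(B) = -B**3/(5 + B)**3 (j(B) = -8*B**3/(5 + B)**3/8 = -B**3/(5 + B)**3)
372 + 311*j(-11) = 372 + 311*(-1*(-11)**3/(5 - 11)**3) = 372 + 311*(-1*(-1331)/(-6)**3) = 372 + 311*(-1*(-1331)*(-1/216)) = 372 + 311*(-1331/216) = 372 - 413941/216 = -333589/216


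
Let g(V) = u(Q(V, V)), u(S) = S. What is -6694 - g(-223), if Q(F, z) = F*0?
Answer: -6694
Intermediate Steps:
Q(F, z) = 0
g(V) = 0
-6694 - g(-223) = -6694 - 1*0 = -6694 + 0 = -6694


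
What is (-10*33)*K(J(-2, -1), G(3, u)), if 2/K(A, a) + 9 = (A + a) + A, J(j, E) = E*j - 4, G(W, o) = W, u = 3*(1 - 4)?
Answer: 66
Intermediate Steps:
u = -9 (u = 3*(-3) = -9)
J(j, E) = -4 + E*j
K(A, a) = 2/(-9 + a + 2*A) (K(A, a) = 2/(-9 + ((A + a) + A)) = 2/(-9 + (a + 2*A)) = 2/(-9 + a + 2*A))
(-10*33)*K(J(-2, -1), G(3, u)) = (-10*33)*(2/(-9 + 3 + 2*(-4 - 1*(-2)))) = -660/(-9 + 3 + 2*(-4 + 2)) = -660/(-9 + 3 + 2*(-2)) = -660/(-9 + 3 - 4) = -660/(-10) = -660*(-1)/10 = -330*(-1/5) = 66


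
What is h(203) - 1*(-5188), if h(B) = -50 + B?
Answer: 5341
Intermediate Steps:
h(203) - 1*(-5188) = (-50 + 203) - 1*(-5188) = 153 + 5188 = 5341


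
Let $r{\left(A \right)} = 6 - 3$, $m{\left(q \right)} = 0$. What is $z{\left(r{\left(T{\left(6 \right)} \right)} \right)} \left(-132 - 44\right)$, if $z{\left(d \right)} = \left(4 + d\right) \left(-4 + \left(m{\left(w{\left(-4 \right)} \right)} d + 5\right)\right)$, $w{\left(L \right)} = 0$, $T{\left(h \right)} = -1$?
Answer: $-1232$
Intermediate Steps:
$r{\left(A \right)} = 3$ ($r{\left(A \right)} = 6 - 3 = 3$)
$z{\left(d \right)} = 4 + d$ ($z{\left(d \right)} = \left(4 + d\right) \left(-4 + \left(0 d + 5\right)\right) = \left(4 + d\right) \left(-4 + \left(0 + 5\right)\right) = \left(4 + d\right) \left(-4 + 5\right) = \left(4 + d\right) 1 = 4 + d$)
$z{\left(r{\left(T{\left(6 \right)} \right)} \right)} \left(-132 - 44\right) = \left(4 + 3\right) \left(-132 - 44\right) = 7 \left(-176\right) = -1232$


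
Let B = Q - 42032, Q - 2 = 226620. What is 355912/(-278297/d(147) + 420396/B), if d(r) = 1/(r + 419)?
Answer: -2737408170/1211495701991 ≈ -0.0022595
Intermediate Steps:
Q = 226622 (Q = 2 + 226620 = 226622)
d(r) = 1/(419 + r)
B = 184590 (B = 226622 - 42032 = 184590)
355912/(-278297/d(147) + 420396/B) = 355912/(-278297/(1/(419 + 147)) + 420396/184590) = 355912/(-278297/(1/566) + 420396*(1/184590)) = 355912/(-278297/1/566 + 70066/30765) = 355912/(-278297*566 + 70066/30765) = 355912/(-157516102 + 70066/30765) = 355912/(-4845982807964/30765) = 355912*(-30765/4845982807964) = -2737408170/1211495701991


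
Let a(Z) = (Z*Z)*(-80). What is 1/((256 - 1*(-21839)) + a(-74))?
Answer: -1/415985 ≈ -2.4039e-6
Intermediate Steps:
a(Z) = -80*Z² (a(Z) = Z²*(-80) = -80*Z²)
1/((256 - 1*(-21839)) + a(-74)) = 1/((256 - 1*(-21839)) - 80*(-74)²) = 1/((256 + 21839) - 80*5476) = 1/(22095 - 438080) = 1/(-415985) = -1/415985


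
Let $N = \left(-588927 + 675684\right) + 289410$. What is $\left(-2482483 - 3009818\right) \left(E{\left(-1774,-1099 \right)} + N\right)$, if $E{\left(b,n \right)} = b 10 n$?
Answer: $-109145350684527$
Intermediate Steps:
$N = 376167$ ($N = 86757 + 289410 = 376167$)
$E{\left(b,n \right)} = 10 b n$
$\left(-2482483 - 3009818\right) \left(E{\left(-1774,-1099 \right)} + N\right) = \left(-2482483 - 3009818\right) \left(10 \left(-1774\right) \left(-1099\right) + 376167\right) = - 5492301 \left(19496260 + 376167\right) = \left(-5492301\right) 19872427 = -109145350684527$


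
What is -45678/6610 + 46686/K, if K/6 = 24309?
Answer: -529477046/80341245 ≈ -6.5903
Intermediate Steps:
K = 145854 (K = 6*24309 = 145854)
-45678/6610 + 46686/K = -45678/6610 + 46686/145854 = -45678*1/6610 + 46686*(1/145854) = -22839/3305 + 7781/24309 = -529477046/80341245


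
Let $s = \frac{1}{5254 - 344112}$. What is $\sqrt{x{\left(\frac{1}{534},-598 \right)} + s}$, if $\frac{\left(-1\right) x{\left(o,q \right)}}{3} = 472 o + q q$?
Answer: $\frac{9 i \sqrt{12046341673564375242}}{30158362} \approx 1035.8 i$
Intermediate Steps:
$x{\left(o,q \right)} = - 1416 o - 3 q^{2}$ ($x{\left(o,q \right)} = - 3 \left(472 o + q q\right) = - 3 \left(472 o + q^{2}\right) = - 3 \left(q^{2} + 472 o\right) = - 1416 o - 3 q^{2}$)
$s = - \frac{1}{338858}$ ($s = \frac{1}{-338858} = - \frac{1}{338858} \approx -2.9511 \cdot 10^{-6}$)
$\sqrt{x{\left(\frac{1}{534},-598 \right)} + s} = \sqrt{\left(- \frac{1416}{534} - 3 \left(-598\right)^{2}\right) - \frac{1}{338858}} = \sqrt{\left(\left(-1416\right) \frac{1}{534} - 1072812\right) - \frac{1}{338858}} = \sqrt{\left(- \frac{236}{89} - 1072812\right) - \frac{1}{338858}} = \sqrt{- \frac{95480504}{89} - \frac{1}{338858}} = \sqrt{- \frac{32354332624521}{30158362}} = \frac{9 i \sqrt{12046341673564375242}}{30158362}$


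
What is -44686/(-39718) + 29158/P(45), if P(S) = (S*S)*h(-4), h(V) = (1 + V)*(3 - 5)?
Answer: 425258086/120643425 ≈ 3.5249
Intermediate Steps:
h(V) = -2 - 2*V (h(V) = (1 + V)*(-2) = -2 - 2*V)
P(S) = 6*S**2 (P(S) = (S*S)*(-2 - 2*(-4)) = S**2*(-2 + 8) = S**2*6 = 6*S**2)
-44686/(-39718) + 29158/P(45) = -44686/(-39718) + 29158/((6*45**2)) = -44686*(-1/39718) + 29158/((6*2025)) = 22343/19859 + 29158/12150 = 22343/19859 + 29158*(1/12150) = 22343/19859 + 14579/6075 = 425258086/120643425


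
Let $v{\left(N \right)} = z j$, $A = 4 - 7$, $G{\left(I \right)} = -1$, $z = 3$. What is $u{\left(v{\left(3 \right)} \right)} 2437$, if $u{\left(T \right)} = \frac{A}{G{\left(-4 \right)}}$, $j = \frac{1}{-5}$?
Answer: $7311$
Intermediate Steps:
$j = - \frac{1}{5} \approx -0.2$
$A = -3$ ($A = 4 - 7 = -3$)
$v{\left(N \right)} = - \frac{3}{5}$ ($v{\left(N \right)} = 3 \left(- \frac{1}{5}\right) = - \frac{3}{5}$)
$u{\left(T \right)} = 3$ ($u{\left(T \right)} = - \frac{3}{-1} = \left(-3\right) \left(-1\right) = 3$)
$u{\left(v{\left(3 \right)} \right)} 2437 = 3 \cdot 2437 = 7311$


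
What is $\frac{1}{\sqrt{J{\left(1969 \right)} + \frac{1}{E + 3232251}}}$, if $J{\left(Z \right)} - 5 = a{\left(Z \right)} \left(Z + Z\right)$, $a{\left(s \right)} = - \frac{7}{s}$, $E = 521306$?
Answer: $- \frac{i \sqrt{31700676904171}}{16891006} \approx - 0.33333 i$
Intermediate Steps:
$J{\left(Z \right)} = -9$ ($J{\left(Z \right)} = 5 + - \frac{7}{Z} \left(Z + Z\right) = 5 + - \frac{7}{Z} 2 Z = 5 - 14 = -9$)
$\frac{1}{\sqrt{J{\left(1969 \right)} + \frac{1}{E + 3232251}}} = \frac{1}{\sqrt{-9 + \frac{1}{521306 + 3232251}}} = \frac{1}{\sqrt{-9 + \frac{1}{3753557}}} = \frac{1}{\sqrt{- \frac{33782012}{3753557}}} = \frac{1}{\frac{2}{3753557} i \sqrt{31700676904171}} = - \frac{i \sqrt{31700676904171}}{16891006}$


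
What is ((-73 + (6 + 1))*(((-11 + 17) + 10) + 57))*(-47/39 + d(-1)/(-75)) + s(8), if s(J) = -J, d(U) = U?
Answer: 1863572/325 ≈ 5734.1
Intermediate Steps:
((-73 + (6 + 1))*(((-11 + 17) + 10) + 57))*(-47/39 + d(-1)/(-75)) + s(8) = ((-73 + (6 + 1))*(((-11 + 17) + 10) + 57))*(-47/39 - 1/(-75)) - 1*8 = ((-73 + 7)*((6 + 10) + 57))*(-47*1/39 - 1*(-1/75)) - 8 = (-66*(16 + 57))*(-47/39 + 1/75) - 8 = -66*73*(-1162/975) - 8 = -4818*(-1162/975) - 8 = 1866172/325 - 8 = 1863572/325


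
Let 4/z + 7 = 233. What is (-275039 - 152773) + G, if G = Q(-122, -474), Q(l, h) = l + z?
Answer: -48356540/113 ≈ -4.2793e+5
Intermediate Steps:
z = 2/113 (z = 4/(-7 + 233) = 4/226 = 4*(1/226) = 2/113 ≈ 0.017699)
Q(l, h) = 2/113 + l (Q(l, h) = l + 2/113 = 2/113 + l)
G = -13784/113 (G = 2/113 - 122 = -13784/113 ≈ -121.98)
(-275039 - 152773) + G = (-275039 - 152773) - 13784/113 = -427812 - 13784/113 = -48356540/113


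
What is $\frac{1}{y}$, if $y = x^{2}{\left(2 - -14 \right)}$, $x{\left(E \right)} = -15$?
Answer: $\frac{1}{225} \approx 0.0044444$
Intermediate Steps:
$y = 225$ ($y = \left(-15\right)^{2} = 225$)
$\frac{1}{y} = \frac{1}{225}$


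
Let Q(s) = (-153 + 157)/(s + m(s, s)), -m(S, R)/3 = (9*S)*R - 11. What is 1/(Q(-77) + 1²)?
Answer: 160127/160123 ≈ 1.0000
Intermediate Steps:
m(S, R) = 33 - 27*R*S (m(S, R) = -3*((9*S)*R - 11) = -3*(9*R*S - 11) = -3*(-11 + 9*R*S) = 33 - 27*R*S)
Q(s) = 4/(33 + s - 27*s²) (Q(s) = (-153 + 157)/(s + (33 - 27*s*s)) = 4/(s + (33 - 27*s²)) = 4/(33 + s - 27*s²))
1/(Q(-77) + 1²) = 1/(4/(33 - 77 - 27*(-77)²) + 1²) = 1/(4/(33 - 77 - 27*5929) + 1) = 1/(4/(33 - 77 - 160083) + 1) = 1/(4/(-160127) + 1) = 1/(4*(-1/160127) + 1) = 1/(-4/160127 + 1) = 1/(160123/160127) = 160127/160123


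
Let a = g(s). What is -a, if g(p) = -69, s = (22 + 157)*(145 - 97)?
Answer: 69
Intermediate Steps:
s = 8592 (s = 179*48 = 8592)
a = -69
-a = -1*(-69) = 69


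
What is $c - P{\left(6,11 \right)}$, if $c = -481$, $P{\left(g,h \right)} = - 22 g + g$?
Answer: $-355$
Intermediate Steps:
$P{\left(g,h \right)} = - 21 g$
$c - P{\left(6,11 \right)} = -481 - \left(-21\right) 6 = -481 - -126 = -481 + 126 = -355$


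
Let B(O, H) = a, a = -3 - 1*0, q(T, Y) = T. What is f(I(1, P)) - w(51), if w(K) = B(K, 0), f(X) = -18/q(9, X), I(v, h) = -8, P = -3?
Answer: 1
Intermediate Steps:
a = -3 (a = -3 + 0 = -3)
f(X) = -2 (f(X) = -18/9 = -18*1/9 = -2)
B(O, H) = -3
w(K) = -3
f(I(1, P)) - w(51) = -2 - 1*(-3) = -2 + 3 = 1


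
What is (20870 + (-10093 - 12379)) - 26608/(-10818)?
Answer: -8651914/5409 ≈ -1599.5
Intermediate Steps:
(20870 + (-10093 - 12379)) - 26608/(-10818) = (20870 - 22472) - 26608*(-1/10818) = -1602 + 13304/5409 = -8651914/5409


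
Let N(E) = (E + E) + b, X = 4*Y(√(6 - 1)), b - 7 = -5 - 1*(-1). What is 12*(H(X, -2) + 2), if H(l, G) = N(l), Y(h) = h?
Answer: 60 + 96*√5 ≈ 274.66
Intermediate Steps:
b = 3 (b = 7 + (-5 - 1*(-1)) = 7 + (-5 + 1) = 7 - 4 = 3)
X = 4*√5 (X = 4*√(6 - 1) = 4*√5 ≈ 8.9443)
N(E) = 3 + 2*E (N(E) = (E + E) + 3 = 2*E + 3 = 3 + 2*E)
H(l, G) = 3 + 2*l
12*(H(X, -2) + 2) = 12*((3 + 2*(4*√5)) + 2) = 12*((3 + 8*√5) + 2) = 12*(5 + 8*√5) = 60 + 96*√5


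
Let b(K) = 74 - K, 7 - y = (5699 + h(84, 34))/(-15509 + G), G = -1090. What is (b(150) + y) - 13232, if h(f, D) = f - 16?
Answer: -220777532/16599 ≈ -13301.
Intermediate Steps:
h(f, D) = -16 + f
y = 121960/16599 (y = 7 - (5699 + (-16 + 84))/(-15509 - 1090) = 7 - (5699 + 68)/(-16599) = 7 - 5767*(-1)/16599 = 7 - 1*(-5767/16599) = 7 + 5767/16599 = 121960/16599 ≈ 7.3474)
(b(150) + y) - 13232 = ((74 - 1*150) + 121960/16599) - 13232 = ((74 - 150) + 121960/16599) - 13232 = (-76 + 121960/16599) - 13232 = -1139564/16599 - 13232 = -220777532/16599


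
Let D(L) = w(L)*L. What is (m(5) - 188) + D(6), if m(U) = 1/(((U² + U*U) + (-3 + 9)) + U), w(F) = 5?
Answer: -9637/61 ≈ -157.98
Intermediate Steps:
m(U) = 1/(6 + U + 2*U²) (m(U) = 1/(((U² + U²) + 6) + U) = 1/((2*U² + 6) + U) = 1/((6 + 2*U²) + U) = 1/(6 + U + 2*U²))
D(L) = 5*L
(m(5) - 188) + D(6) = (1/(6 + 5 + 2*5²) - 188) + 5*6 = (1/(6 + 5 + 2*25) - 188) + 30 = (1/(6 + 5 + 50) - 188) + 30 = (1/61 - 188) + 30 = -11467/61 + 30 = -9637/61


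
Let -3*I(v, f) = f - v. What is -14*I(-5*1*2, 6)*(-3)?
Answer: -224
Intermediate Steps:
I(v, f) = -f/3 + v/3 (I(v, f) = -(f - v)/3 = -f/3 + v/3)
-14*I(-5*1*2, 6)*(-3) = -14*(-1/3*6 + (-5*1*2)/3)*(-3) = -14*(-2 + (-5*2)/3)*(-3) = -14*(-2 + (1/3)*(-10))*(-3) = -14*(-2 - 10/3)*(-3) = -14*(-16/3)*(-3) = (224/3)*(-3) = -224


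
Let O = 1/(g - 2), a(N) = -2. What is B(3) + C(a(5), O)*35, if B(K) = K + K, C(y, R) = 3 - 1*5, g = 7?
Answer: -64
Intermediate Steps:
O = ⅕ (O = 1/(7 - 2) = 1/5 = ⅕ ≈ 0.20000)
C(y, R) = -2 (C(y, R) = 3 - 5 = -2)
B(K) = 2*K
B(3) + C(a(5), O)*35 = 2*3 - 2*35 = 6 - 70 = -64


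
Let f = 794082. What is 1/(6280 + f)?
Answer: 1/800362 ≈ 1.2494e-6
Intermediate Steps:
1/(6280 + f) = 1/(6280 + 794082) = 1/800362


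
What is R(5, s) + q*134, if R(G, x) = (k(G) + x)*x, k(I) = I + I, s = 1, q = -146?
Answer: -19553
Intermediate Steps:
k(I) = 2*I
R(G, x) = x*(x + 2*G) (R(G, x) = (2*G + x)*x = (x + 2*G)*x = x*(x + 2*G))
R(5, s) + q*134 = 1*(1 + 2*5) - 146*134 = 1*(1 + 10) - 19564 = 1*11 - 19564 = 11 - 19564 = -19553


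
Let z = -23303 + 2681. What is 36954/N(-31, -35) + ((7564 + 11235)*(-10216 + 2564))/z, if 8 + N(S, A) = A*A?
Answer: 87913726052/12548487 ≈ 7005.9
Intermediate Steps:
N(S, A) = -8 + A**2 (N(S, A) = -8 + A*A = -8 + A**2)
z = -20622
36954/N(-31, -35) + ((7564 + 11235)*(-10216 + 2564))/z = 36954/(-8 + (-35)**2) + ((7564 + 11235)*(-10216 + 2564))/(-20622) = 36954/(-8 + 1225) + (18799*(-7652))*(-1/20622) = 36954/1217 - 143849948*(-1/20622) = 36954*(1/1217) + 71924974/10311 = 36954/1217 + 71924974/10311 = 87913726052/12548487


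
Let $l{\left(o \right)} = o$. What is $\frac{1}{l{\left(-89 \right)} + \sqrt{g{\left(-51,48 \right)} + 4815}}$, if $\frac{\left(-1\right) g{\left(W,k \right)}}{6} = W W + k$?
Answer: $- \frac{89}{19000} - \frac{3 i \sqrt{1231}}{19000} \approx -0.0046842 - 0.0055398 i$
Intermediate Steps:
$g{\left(W,k \right)} = - 6 k - 6 W^{2}$ ($g{\left(W,k \right)} = - 6 \left(W W + k\right) = - 6 \left(W^{2} + k\right) = - 6 \left(k + W^{2}\right) = - 6 k - 6 W^{2}$)
$\frac{1}{l{\left(-89 \right)} + \sqrt{g{\left(-51,48 \right)} + 4815}} = \frac{1}{-89 + \sqrt{\left(\left(-6\right) 48 - 6 \left(-51\right)^{2}\right) + 4815}} = \frac{1}{-89 + \sqrt{\left(-288 - 15606\right) + 4815}} = \frac{1}{-89 + \sqrt{-15894 + 4815}} = \frac{1}{-89 + \sqrt{-11079}} = \frac{1}{-89 + 3 i \sqrt{1231}}$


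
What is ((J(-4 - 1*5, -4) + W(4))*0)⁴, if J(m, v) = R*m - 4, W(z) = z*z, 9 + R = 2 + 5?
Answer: 0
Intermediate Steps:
R = -2 (R = -9 + (2 + 5) = -9 + 7 = -2)
W(z) = z²
J(m, v) = -4 - 2*m (J(m, v) = -2*m - 4 = -4 - 2*m)
((J(-4 - 1*5, -4) + W(4))*0)⁴ = (((-4 - 2*(-4 - 1*5)) + 4²)*0)⁴ = (((-4 - 2*(-4 - 5)) + 16)*0)⁴ = (((-4 - 2*(-9)) + 16)*0)⁴ = (((-4 + 18) + 16)*0)⁴ = ((14 + 16)*0)⁴ = (30*0)⁴ = 0⁴ = 0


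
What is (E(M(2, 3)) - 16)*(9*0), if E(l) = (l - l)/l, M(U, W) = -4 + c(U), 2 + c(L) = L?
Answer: 0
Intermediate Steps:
c(L) = -2 + L
M(U, W) = -6 + U (M(U, W) = -4 + (-2 + U) = -6 + U)
E(l) = 0 (E(l) = 0/l = 0)
(E(M(2, 3)) - 16)*(9*0) = (0 - 16)*(9*0) = -16*0 = 0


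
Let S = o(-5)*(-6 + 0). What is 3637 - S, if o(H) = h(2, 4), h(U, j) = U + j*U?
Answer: 3697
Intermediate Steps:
h(U, j) = U + U*j
o(H) = 10 (o(H) = 2*(1 + 4) = 2*5 = 10)
S = -60 (S = 10*(-6 + 0) = 10*(-6) = -60)
3637 - S = 3637 - 1*(-60) = 3637 + 60 = 3697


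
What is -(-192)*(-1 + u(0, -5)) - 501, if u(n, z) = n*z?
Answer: -693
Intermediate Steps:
-(-192)*(-1 + u(0, -5)) - 501 = -(-192)*(-1 + 0*(-5)) - 501 = -(-192)*(-1 + 0) - 501 = -(-192)*(-1) - 501 = -32*6 - 501 = -192 - 501 = -693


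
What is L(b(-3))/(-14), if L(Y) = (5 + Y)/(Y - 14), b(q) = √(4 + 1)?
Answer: 75/2674 + 19*√5/2674 ≈ 0.043936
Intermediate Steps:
b(q) = √5
L(Y) = (5 + Y)/(-14 + Y)
L(b(-3))/(-14) = ((5 + √5)/(-14 + √5))/(-14) = -(5 + √5)/(14*(-14 + √5))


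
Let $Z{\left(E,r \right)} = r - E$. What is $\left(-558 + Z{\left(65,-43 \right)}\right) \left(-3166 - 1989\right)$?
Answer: $3433230$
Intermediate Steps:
$\left(-558 + Z{\left(65,-43 \right)}\right) \left(-3166 - 1989\right) = \left(-558 - 108\right) \left(-3166 - 1989\right) = \left(-558 - 108\right) \left(-5155\right) = \left(-666\right) \left(-5155\right) = 3433230$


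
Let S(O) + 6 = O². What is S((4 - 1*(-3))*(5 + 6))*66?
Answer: 390918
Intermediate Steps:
S(O) = -6 + O²
S((4 - 1*(-3))*(5 + 6))*66 = (-6 + ((4 - 1*(-3))*(5 + 6))²)*66 = (-6 + ((4 + 3)*11)²)*66 = (-6 + (7*11)²)*66 = (-6 + 77²)*66 = (-6 + 5929)*66 = 5923*66 = 390918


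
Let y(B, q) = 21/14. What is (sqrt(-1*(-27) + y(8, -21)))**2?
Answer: 57/2 ≈ 28.500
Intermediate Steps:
y(B, q) = 3/2 (y(B, q) = 21*(1/14) = 3/2)
(sqrt(-1*(-27) + y(8, -21)))**2 = (sqrt(-1*(-27) + 3/2))**2 = (sqrt(27 + 3/2))**2 = (sqrt(57/2))**2 = (sqrt(114)/2)**2 = 57/2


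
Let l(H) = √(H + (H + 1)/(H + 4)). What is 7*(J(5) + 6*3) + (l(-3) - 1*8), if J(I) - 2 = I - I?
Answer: 132 + I*√5 ≈ 132.0 + 2.2361*I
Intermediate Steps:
l(H) = √(H + (1 + H)/(4 + H))
J(I) = 2 (J(I) = 2 + (I - I) = 2 + 0 = 2)
7*(J(5) + 6*3) + (l(-3) - 1*8) = 7*(2 + 6*3) + (√((1 - 3 - 3*(4 - 3))/(4 - 3)) - 1*8) = 7*(2 + 18) + (√((1 - 3 - 3*1)/1) - 8) = 7*20 + (√(1*(1 - 3 - 3)) - 8) = 140 + (√(1*(-5)) - 8) = 140 + (√(-5) - 8) = 140 + (I*√5 - 8) = 140 + (-8 + I*√5) = 132 + I*√5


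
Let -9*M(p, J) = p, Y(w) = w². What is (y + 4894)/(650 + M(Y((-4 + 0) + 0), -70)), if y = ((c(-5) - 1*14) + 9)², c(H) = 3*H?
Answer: 23823/2917 ≈ 8.1669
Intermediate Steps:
y = 400 (y = ((3*(-5) - 1*14) + 9)² = ((-15 - 14) + 9)² = (-29 + 9)² = (-20)² = 400)
M(p, J) = -p/9
(y + 4894)/(650 + M(Y((-4 + 0) + 0), -70)) = (400 + 4894)/(650 - ((-4 + 0) + 0)²/9) = 5294/(650 - (-4 + 0)²/9) = 5294/(650 - ⅑*(-4)²) = 5294/(650 - ⅑*16) = 5294/(650 - 16/9) = 5294/(5834/9) = 5294*(9/5834) = 23823/2917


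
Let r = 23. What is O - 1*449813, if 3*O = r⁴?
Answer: -1069598/3 ≈ -3.5653e+5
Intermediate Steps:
O = 279841/3 (O = (⅓)*23⁴ = (⅓)*279841 = 279841/3 ≈ 93280.)
O - 1*449813 = 279841/3 - 1*449813 = 279841/3 - 449813 = -1069598/3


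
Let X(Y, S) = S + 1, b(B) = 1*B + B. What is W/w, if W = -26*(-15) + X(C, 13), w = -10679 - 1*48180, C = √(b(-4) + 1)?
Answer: -404/58859 ≈ -0.0068639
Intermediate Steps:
b(B) = 2*B (b(B) = B + B = 2*B)
C = I*√7 (C = √(2*(-4) + 1) = √(-8 + 1) = √(-7) = I*√7 ≈ 2.6458*I)
X(Y, S) = 1 + S
w = -58859 (w = -10679 - 48180 = -58859)
W = 404 (W = -26*(-15) + (1 + 13) = 390 + 14 = 404)
W/w = 404/(-58859) = 404*(-1/58859) = -404/58859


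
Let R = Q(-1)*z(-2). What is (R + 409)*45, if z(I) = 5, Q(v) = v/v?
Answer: 18630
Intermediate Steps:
Q(v) = 1
R = 5 (R = 1*5 = 5)
(R + 409)*45 = (5 + 409)*45 = 414*45 = 18630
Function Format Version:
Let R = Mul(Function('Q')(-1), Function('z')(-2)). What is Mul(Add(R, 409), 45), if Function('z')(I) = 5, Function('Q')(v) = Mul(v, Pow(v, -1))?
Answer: 18630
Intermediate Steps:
Function('Q')(v) = 1
R = 5 (R = Mul(1, 5) = 5)
Mul(Add(R, 409), 45) = Mul(Add(5, 409), 45) = Mul(414, 45) = 18630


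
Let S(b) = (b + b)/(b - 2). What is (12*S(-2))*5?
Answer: 60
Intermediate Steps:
S(b) = 2*b/(-2 + b) (S(b) = (2*b)/(-2 + b) = 2*b/(-2 + b))
(12*S(-2))*5 = (12*(2*(-2)/(-2 - 2)))*5 = (12*(2*(-2)/(-4)))*5 = (12*(2*(-2)*(-¼)))*5 = (12*1)*5 = 12*5 = 60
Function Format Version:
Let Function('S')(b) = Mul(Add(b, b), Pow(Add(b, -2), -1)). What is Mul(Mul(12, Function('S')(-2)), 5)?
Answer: 60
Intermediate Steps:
Function('S')(b) = Mul(2, b, Pow(Add(-2, b), -1)) (Function('S')(b) = Mul(Mul(2, b), Pow(Add(-2, b), -1)) = Mul(2, b, Pow(Add(-2, b), -1)))
Mul(Mul(12, Function('S')(-2)), 5) = Mul(Mul(12, Mul(2, -2, Pow(Add(-2, -2), -1))), 5) = Mul(Mul(12, Mul(2, -2, Pow(-4, -1))), 5) = Mul(Mul(12, Mul(2, -2, Rational(-1, 4))), 5) = Mul(Mul(12, 1), 5) = Mul(12, 5) = 60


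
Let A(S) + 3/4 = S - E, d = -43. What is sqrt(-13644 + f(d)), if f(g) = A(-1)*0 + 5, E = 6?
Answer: I*sqrt(13639) ≈ 116.79*I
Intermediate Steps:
A(S) = -27/4 + S (A(S) = -3/4 + (S - 1*6) = -3/4 + (S - 6) = -3/4 + (-6 + S) = -27/4 + S)
f(g) = 5 (f(g) = (-27/4 - 1)*0 + 5 = -31/4*0 + 5 = 0 + 5 = 5)
sqrt(-13644 + f(d)) = sqrt(-13644 + 5) = sqrt(-13639) = I*sqrt(13639)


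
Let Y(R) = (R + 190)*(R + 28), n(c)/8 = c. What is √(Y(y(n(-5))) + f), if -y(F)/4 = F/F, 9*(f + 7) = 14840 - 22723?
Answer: √32230/3 ≈ 59.842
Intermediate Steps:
f = -7946/9 (f = -7 + (14840 - 22723)/9 = -7 + (⅑)*(-7883) = -7 - 7883/9 = -7946/9 ≈ -882.89)
n(c) = 8*c
y(F) = -4 (y(F) = -4*F/F = -4*1 = -4)
Y(R) = (28 + R)*(190 + R) (Y(R) = (190 + R)*(28 + R) = (28 + R)*(190 + R))
√(Y(y(n(-5))) + f) = √((5320 + (-4)² + 218*(-4)) - 7946/9) = √((5320 + 16 - 872) - 7946/9) = √(4464 - 7946/9) = √(32230/9) = √32230/3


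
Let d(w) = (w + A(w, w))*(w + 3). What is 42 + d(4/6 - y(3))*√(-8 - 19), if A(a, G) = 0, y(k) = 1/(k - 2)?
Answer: 42 - 8*I*√3/3 ≈ 42.0 - 4.6188*I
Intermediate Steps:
y(k) = 1/(-2 + k)
d(w) = w*(3 + w) (d(w) = (w + 0)*(w + 3) = w*(3 + w))
42 + d(4/6 - y(3))*√(-8 - 19) = 42 + ((4/6 - 1/(-2 + 3))*(3 + (4/6 - 1/(-2 + 3))))*√(-8 - 19) = 42 + ((4*(⅙) - 1/1)*(3 + (4*(⅙) - 1/1)))*√(-27) = 42 + ((⅔ - 1*1)*(3 + (⅔ - 1*1)))*(3*I*√3) = 42 + ((⅔ - 1)*(3 + (⅔ - 1)))*(3*I*√3) = 42 + (-(3 - ⅓)/3)*(3*I*√3) = 42 + (-⅓*8/3)*(3*I*√3) = 42 - 8*I*√3/3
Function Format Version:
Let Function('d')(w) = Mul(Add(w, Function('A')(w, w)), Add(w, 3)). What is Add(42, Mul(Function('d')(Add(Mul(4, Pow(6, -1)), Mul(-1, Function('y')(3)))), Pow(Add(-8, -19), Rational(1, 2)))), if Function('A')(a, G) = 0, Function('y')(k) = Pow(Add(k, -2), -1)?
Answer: Add(42, Mul(Rational(-8, 3), I, Pow(3, Rational(1, 2)))) ≈ Add(42.000, Mul(-4.6188, I))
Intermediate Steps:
Function('y')(k) = Pow(Add(-2, k), -1)
Function('d')(w) = Mul(w, Add(3, w)) (Function('d')(w) = Mul(Add(w, 0), Add(w, 3)) = Mul(w, Add(3, w)))
Add(42, Mul(Function('d')(Add(Mul(4, Pow(6, -1)), Mul(-1, Function('y')(3)))), Pow(Add(-8, -19), Rational(1, 2)))) = Add(42, Mul(Mul(Add(Mul(4, Pow(6, -1)), Mul(-1, Pow(Add(-2, 3), -1))), Add(3, Add(Mul(4, Pow(6, -1)), Mul(-1, Pow(Add(-2, 3), -1))))), Pow(Add(-8, -19), Rational(1, 2)))) = Add(42, Mul(Mul(Add(Mul(4, Rational(1, 6)), Mul(-1, Pow(1, -1))), Add(3, Add(Mul(4, Rational(1, 6)), Mul(-1, Pow(1, -1))))), Pow(-27, Rational(1, 2)))) = Add(42, Mul(Mul(Add(Rational(2, 3), Mul(-1, 1)), Add(3, Add(Rational(2, 3), Mul(-1, 1)))), Mul(3, I, Pow(3, Rational(1, 2))))) = Add(42, Mul(Mul(Add(Rational(2, 3), -1), Add(3, Add(Rational(2, 3), -1))), Mul(3, I, Pow(3, Rational(1, 2))))) = Add(42, Mul(Mul(Rational(-1, 3), Add(3, Rational(-1, 3))), Mul(3, I, Pow(3, Rational(1, 2))))) = Add(42, Mul(Mul(Rational(-1, 3), Rational(8, 3)), Mul(3, I, Pow(3, Rational(1, 2))))) = Add(42, Mul(Rational(-8, 9), Mul(3, I, Pow(3, Rational(1, 2))))) = Add(42, Mul(Rational(-8, 3), I, Pow(3, Rational(1, 2))))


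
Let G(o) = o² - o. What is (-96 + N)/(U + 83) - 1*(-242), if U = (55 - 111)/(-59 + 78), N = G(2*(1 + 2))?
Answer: 122276/507 ≈ 241.18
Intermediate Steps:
N = 30 (N = (2*(1 + 2))*(-1 + 2*(1 + 2)) = (2*3)*(-1 + 2*3) = 6*(-1 + 6) = 6*5 = 30)
U = -56/19 ≈ -2.9474
(-96 + N)/(U + 83) - 1*(-242) = (-96 + 30)/(-56/19 + 83) - 1*(-242) = -66/1521/19 + 242 = -66*19/1521 + 242 = -418/507 + 242 = 122276/507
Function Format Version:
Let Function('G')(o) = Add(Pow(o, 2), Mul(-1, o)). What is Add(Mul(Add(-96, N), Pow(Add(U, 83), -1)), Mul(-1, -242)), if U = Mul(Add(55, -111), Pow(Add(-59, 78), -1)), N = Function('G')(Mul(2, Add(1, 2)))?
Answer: Rational(122276, 507) ≈ 241.18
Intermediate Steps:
N = 30 (N = Mul(Mul(2, Add(1, 2)), Add(-1, Mul(2, Add(1, 2)))) = Mul(Mul(2, 3), Add(-1, Mul(2, 3))) = Mul(6, Add(-1, 6)) = Mul(6, 5) = 30)
U = Rational(-56, 19) (U = Mul(-56, Pow(19, -1)) = Mul(-56, Rational(1, 19)) = Rational(-56, 19) ≈ -2.9474)
Add(Mul(Add(-96, N), Pow(Add(U, 83), -1)), Mul(-1, -242)) = Add(Mul(Add(-96, 30), Pow(Add(Rational(-56, 19), 83), -1)), Mul(-1, -242)) = Add(Mul(-66, Pow(Rational(1521, 19), -1)), 242) = Add(Mul(-66, Rational(19, 1521)), 242) = Add(Rational(-418, 507), 242) = Rational(122276, 507)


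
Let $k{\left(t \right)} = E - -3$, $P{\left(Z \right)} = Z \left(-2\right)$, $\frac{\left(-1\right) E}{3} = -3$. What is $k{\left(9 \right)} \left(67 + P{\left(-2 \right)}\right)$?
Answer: $852$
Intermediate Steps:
$E = 9$ ($E = \left(-3\right) \left(-3\right) = 9$)
$P{\left(Z \right)} = - 2 Z$
$k{\left(t \right)} = 12$ ($k{\left(t \right)} = 9 - -3 = 9 + 3 = 12$)
$k{\left(9 \right)} \left(67 + P{\left(-2 \right)}\right) = 12 \left(67 - -4\right) = 12 \left(67 + 4\right) = 12 \cdot 71 = 852$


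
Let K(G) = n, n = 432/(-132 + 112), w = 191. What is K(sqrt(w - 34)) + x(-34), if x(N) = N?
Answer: -278/5 ≈ -55.600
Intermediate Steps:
n = -108/5 (n = 432/(-20) = 432*(-1/20) = -108/5 ≈ -21.600)
K(G) = -108/5
K(sqrt(w - 34)) + x(-34) = -108/5 - 34 = -278/5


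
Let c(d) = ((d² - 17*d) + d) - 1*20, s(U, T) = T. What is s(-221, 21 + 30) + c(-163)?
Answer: 29208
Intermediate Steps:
c(d) = -20 + d² - 16*d (c(d) = (d² - 16*d) - 20 = -20 + d² - 16*d)
s(-221, 21 + 30) + c(-163) = (21 + 30) + (-20 + (-163)² - 16*(-163)) = 51 + (-20 + 26569 + 2608) = 51 + 29157 = 29208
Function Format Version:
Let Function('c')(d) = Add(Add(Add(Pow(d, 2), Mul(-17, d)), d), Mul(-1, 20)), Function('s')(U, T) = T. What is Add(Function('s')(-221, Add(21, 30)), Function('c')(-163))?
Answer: 29208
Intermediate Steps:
Function('c')(d) = Add(-20, Pow(d, 2), Mul(-16, d)) (Function('c')(d) = Add(Add(Pow(d, 2), Mul(-16, d)), -20) = Add(-20, Pow(d, 2), Mul(-16, d)))
Add(Function('s')(-221, Add(21, 30)), Function('c')(-163)) = Add(Add(21, 30), Add(-20, Pow(-163, 2), Mul(-16, -163))) = Add(51, Add(-20, 26569, 2608)) = Add(51, 29157) = 29208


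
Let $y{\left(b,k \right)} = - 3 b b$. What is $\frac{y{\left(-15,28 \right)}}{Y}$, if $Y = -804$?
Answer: $\frac{225}{268} \approx 0.83955$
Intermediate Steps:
$y{\left(b,k \right)} = - 3 b^{2}$
$\frac{y{\left(-15,28 \right)}}{Y} = \frac{\left(-3\right) \left(-15\right)^{2}}{-804} = \left(-3\right) 225 \left(- \frac{1}{804}\right) = \left(-675\right) \left(- \frac{1}{804}\right) = \frac{225}{268}$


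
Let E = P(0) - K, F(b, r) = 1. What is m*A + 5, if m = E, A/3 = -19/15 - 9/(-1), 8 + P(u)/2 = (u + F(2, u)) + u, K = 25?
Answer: -4499/5 ≈ -899.80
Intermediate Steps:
P(u) = -14 + 4*u (P(u) = -16 + 2*((u + 1) + u) = -16 + 2*((1 + u) + u) = -16 + 2*(1 + 2*u) = -16 + (2 + 4*u) = -14 + 4*u)
A = 116/5 (A = 3*(-19/15 - 9/(-1)) = 3*(-19*1/15 - 9*(-1)) = 3*(-19/15 + 9) = 3*(116/15) = 116/5 ≈ 23.200)
E = -39 (E = (-14 + 4*0) - 1*25 = (-14 + 0) - 25 = -14 - 25 = -39)
m = -39
m*A + 5 = -39*116/5 + 5 = -4524/5 + 5 = -4499/5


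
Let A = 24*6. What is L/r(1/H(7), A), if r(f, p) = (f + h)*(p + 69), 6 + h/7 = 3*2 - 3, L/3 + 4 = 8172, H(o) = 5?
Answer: -5105/923 ≈ -5.5309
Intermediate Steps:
L = 24504 (L = -12 + 3*8172 = -12 + 24516 = 24504)
h = -21 (h = -42 + 7*(3*2 - 3) = -42 + 7*(6 - 3) = -42 + 7*3 = -42 + 21 = -21)
A = 144
r(f, p) = (-21 + f)*(69 + p) (r(f, p) = (f - 21)*(p + 69) = (-21 + f)*(69 + p))
L/r(1/H(7), A) = 24504/(-1449 - 21*144 + 69/5 + 144/5) = 24504/(-1449 - 3024 + 69*(⅕) + (⅕)*144) = 24504/(-1449 - 3024 + 69/5 + 144/5) = 24504/(-22152/5) = 24504*(-5/22152) = -5105/923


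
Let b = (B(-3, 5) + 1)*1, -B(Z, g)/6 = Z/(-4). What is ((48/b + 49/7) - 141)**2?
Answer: 1069156/49 ≈ 21820.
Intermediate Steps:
B(Z, g) = 3*Z/2 (B(Z, g) = -6*Z/(-4) = -6*Z*(-1)/4 = -(-3)*Z/2 = 3*Z/2)
b = -7/2 (b = ((3/2)*(-3) + 1)*1 = (-9/2 + 1)*1 = -7/2*1 = -7/2 ≈ -3.5000)
((48/b + 49/7) - 141)**2 = ((48/(-7/2) + 49/7) - 141)**2 = ((48*(-2/7) + 49*(1/7)) - 141)**2 = ((-96/7 + 7) - 141)**2 = (-47/7 - 141)**2 = (-1034/7)**2 = 1069156/49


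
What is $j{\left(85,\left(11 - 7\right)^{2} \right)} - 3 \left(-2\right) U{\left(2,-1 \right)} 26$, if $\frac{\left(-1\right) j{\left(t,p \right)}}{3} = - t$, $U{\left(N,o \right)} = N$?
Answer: $567$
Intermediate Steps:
$j{\left(t,p \right)} = 3 t$ ($j{\left(t,p \right)} = - 3 \left(- t\right) = 3 t$)
$j{\left(85,\left(11 - 7\right)^{2} \right)} - 3 \left(-2\right) U{\left(2,-1 \right)} 26 = 3 \cdot 85 - 3 \left(-2\right) 2 \cdot 26 = 255 - \left(-6\right) 2 \cdot 26 = 255 - \left(-12\right) 26 = 255 - -312 = 255 + 312 = 567$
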